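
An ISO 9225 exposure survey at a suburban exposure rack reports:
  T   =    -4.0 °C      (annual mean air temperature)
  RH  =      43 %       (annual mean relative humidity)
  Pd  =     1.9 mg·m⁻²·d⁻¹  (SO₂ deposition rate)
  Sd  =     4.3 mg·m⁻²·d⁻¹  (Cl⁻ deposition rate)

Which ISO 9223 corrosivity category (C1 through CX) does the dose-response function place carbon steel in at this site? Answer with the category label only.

carbon steel: temperature factor f = +0.150·(-14.0) = -2.1000
  sulphur-dioxide contribution → 0.7152 μm/a
  chloride contribution → 0.8874 μm/a
  ⇒ r_corr(carbon steel) = 1.603 μm/a
Category bounds: 1.3…25 μm/a bracket r_corr ⇒ C2

C2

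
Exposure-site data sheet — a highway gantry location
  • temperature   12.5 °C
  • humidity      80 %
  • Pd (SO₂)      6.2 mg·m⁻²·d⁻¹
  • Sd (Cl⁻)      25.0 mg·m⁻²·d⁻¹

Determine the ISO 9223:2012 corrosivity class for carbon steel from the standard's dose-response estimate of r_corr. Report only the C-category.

carbon steel: temperature factor f = -0.054·(2.5) = -0.1350
  sulphur-dioxide contribution → 19.78 μm/a
  chloride contribution → 17.34 μm/a
  ⇒ r_corr(carbon steel) = 37.12 μm/a
ISO 9223 Table 2 (carbon steel): 25 < 37.1 ≤ 50 μm/a ⇒ C3

C3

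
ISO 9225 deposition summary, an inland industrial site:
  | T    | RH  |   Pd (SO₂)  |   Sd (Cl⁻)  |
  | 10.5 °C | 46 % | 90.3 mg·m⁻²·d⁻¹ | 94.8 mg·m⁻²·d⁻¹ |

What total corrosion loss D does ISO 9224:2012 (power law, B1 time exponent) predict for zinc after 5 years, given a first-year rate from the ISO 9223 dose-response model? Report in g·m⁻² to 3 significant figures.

zinc: temperature factor f = -0.071·(0.5) = -0.0355
  SO₂ term: 0.0129·90.3^0.44·exp(0.046·46-0.0355) = 0.7493
  Cl⁻ term: 0.0175·94.8^0.57·exp(0.008·46+0.085·10.5) = 0.8265
  r_corr = 0.7493 + 0.8265 = 1.576 μm/a
Long-term exponent b (ISO 9224 Table 2, B1) = 0.813
  D(5) = 1.576 × 5^0.813 = 1.576 × 3.701 = 5.831 μm
  Mass loss = 5.831 μm × 7.14 g/cm³ = 41.63 g·m⁻²

D(5) = 41.6 g·m⁻²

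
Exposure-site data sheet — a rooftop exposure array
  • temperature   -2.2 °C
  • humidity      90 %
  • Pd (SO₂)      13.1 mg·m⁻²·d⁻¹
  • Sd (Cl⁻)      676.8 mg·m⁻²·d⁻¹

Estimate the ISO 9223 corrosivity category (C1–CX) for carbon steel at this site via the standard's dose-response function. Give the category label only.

C5

carbon steel: T≤10 °C ⇒ hinge +0.150·(-2.2−10) = -1.8300
  sulphur-dioxide contribution → 6.545 μm/a
  chloride contribution → 103.5 μm/a
  ⇒ r_corr(carbon steel) = 110.1 μm/a
ISO 9223 Table 2 (carbon steel): 80 < 110 ≤ 200 μm/a ⇒ C5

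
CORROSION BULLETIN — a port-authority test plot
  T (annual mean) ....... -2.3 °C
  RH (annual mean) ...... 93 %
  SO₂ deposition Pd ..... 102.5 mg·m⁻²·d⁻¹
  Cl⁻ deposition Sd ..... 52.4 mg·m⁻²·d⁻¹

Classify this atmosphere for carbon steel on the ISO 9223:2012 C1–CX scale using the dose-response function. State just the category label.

C3

carbon steel: T≤10 °C ⇒ hinge +0.150·(-2.3−10) = -1.8450
  sulphur-dioxide contribution → 19.96 μm/a
  chloride contribution → 23.31 μm/a
  total first-year rate 43.26 μm/a
ISO 9223 Table 2 (carbon steel): 25 < 43.3 ≤ 50 μm/a ⇒ C3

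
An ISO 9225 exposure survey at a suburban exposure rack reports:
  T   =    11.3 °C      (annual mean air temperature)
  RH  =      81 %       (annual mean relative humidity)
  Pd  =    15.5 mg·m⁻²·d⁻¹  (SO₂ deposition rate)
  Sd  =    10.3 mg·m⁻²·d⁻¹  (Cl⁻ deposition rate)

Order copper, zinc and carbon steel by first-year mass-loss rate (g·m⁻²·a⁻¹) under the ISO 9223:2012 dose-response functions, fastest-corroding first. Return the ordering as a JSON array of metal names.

["carbon steel", "copper", "zinc"]

copper: f(T) = -0.080·(T−10) [T>10 °C] = -0.1040
  Pd branch = 0.0053·Pd^0.26·e^(0.059·RH+f) = 1.159 μm/a
  Sd branch = 0.01025·Sd^0.27·e^(0.036·RH+0.049·T) = 0.6181 μm/a
  r_corr = 1.159 + 0.6181 = 1.777 μm/a
  mass loss = 1.777 μm/a × 8.96 g/cm³ = 15.92 g·m⁻²·a⁻¹
zinc: temperature factor f = -0.071·(1.3) = -0.0923
  Pd branch = 0.0129·Pd^0.44·e^(0.046·RH+f) = 1.631 μm/a
  Cl⁻ term: 0.0175·10.3^0.57·exp(0.008·81+0.085·11.3) = 0.3303
  r_corr = 1.631 + 0.3303 = 1.961 μm/a
  mass loss = 1.961 μm/a × 7.14 g/cm³ = 14 g·m⁻²·a⁻¹
carbon steel: temperature factor f = -0.054·(1.3) = -0.0702
  SO₂ term: 1.77·15.5^0.52·exp(0.02·81-0.0702) = 34.67
  Sd branch = 0.102·Sd^0.62·e^(0.033·RH+0.04·T) = 9.857 μm/a
  sum: 34.67 + 9.857 → r_corr = 44.53 μm/a
  mass loss = 44.53 μm/a × 7.85 g/cm³ = 349.6 g·m⁻²·a⁻¹
Ordering by g·m⁻²·a⁻¹: carbon steel (350) > copper (15.9) > zinc (14)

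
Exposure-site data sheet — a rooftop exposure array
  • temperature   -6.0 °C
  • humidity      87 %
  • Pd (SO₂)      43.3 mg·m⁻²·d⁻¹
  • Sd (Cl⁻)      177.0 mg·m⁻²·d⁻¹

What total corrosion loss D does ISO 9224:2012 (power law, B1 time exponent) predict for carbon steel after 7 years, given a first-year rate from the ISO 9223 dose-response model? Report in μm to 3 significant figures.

D(7) = 115 μm

carbon steel: temperature factor f = +0.150·(-16.0) = -2.4000
  sulphur-dioxide contribution → 6.491 μm/a
  chloride contribution → 35.07 μm/a
  ⇒ r_corr(carbon steel) = 41.56 μm/a
Power-law: D(7) = r_corr · 7^0.523
  D(7) = 41.56 × 7^0.523 = 41.56 × 2.767 = 115 μm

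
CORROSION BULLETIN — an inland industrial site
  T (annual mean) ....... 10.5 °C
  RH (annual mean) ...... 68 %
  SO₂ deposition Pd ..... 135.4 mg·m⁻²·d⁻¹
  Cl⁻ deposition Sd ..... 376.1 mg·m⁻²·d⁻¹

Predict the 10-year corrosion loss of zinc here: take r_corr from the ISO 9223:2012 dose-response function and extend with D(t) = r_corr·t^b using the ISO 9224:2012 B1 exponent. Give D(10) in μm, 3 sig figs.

zinc: temperature factor f = -0.071·(0.5) = -0.0355
  SO₂ term: 0.0129·135.4^0.44·exp(0.046·68-0.0355) = 2.464
  Sd branch = 0.0175·Sd^0.57·e^(0.008·RH+0.085·T) = 2.162 μm/a
  sum: 2.464 + 2.162 → r_corr = 4.625 μm/a
ISO 9224: D(t) = r_corr · t^b with b = 0.813 (zinc, B1)
  D(10) = 4.625 × 10^0.813 = 4.625 × 6.501 = 30.07 μm

D(10) = 30.1 μm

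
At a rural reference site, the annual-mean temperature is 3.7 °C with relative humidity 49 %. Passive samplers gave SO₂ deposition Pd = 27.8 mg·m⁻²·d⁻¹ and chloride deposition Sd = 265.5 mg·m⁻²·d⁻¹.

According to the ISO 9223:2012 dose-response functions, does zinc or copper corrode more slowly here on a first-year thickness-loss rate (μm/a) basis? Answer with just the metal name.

zinc: T≤10 °C ⇒ hinge +0.038·(3.7−10) = -0.2394
  Pd branch = 0.0129·Pd^0.44·e^(0.046·RH+f) = 0.4177 μm/a
  Cl⁻ term: 0.0175·265.5^0.57·exp(0.008·49+0.085·3.7) = 0.8542
  sum: 0.4177 + 0.8542 → r_corr = 1.272 μm/a
copper: T≤10 °C ⇒ hinge +0.126·(3.7−10) = -0.7938
  Pd branch = 0.0053·Pd^0.26·e^(0.059·RH+f) = 0.1025 μm/a
  Sd branch = 0.01025·Sd^0.27·e^(0.036·RH+0.049·T) = 0.3236 μm/a
  sum: 0.1025 + 0.3236 → r_corr = 0.4261 μm/a
Ordering by μm/a: zinc (1.27) > copper (0.426)

copper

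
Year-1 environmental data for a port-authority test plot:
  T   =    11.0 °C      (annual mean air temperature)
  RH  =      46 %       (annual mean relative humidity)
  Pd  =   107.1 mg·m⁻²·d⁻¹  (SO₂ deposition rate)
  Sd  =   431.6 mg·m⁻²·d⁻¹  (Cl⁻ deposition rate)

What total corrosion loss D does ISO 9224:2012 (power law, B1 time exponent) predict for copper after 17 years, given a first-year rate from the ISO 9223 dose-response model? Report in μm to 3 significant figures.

D(17) = 4.78 μm

copper: temperature factor f = -0.080·(1.0) = -0.0800
  sulphur-dioxide contribution → 0.2489 μm/a
  chloride contribution → 0.4737 μm/a
  ⇒ r_corr(copper) = 0.7225 μm/a
Long-term exponent b (ISO 9224 Table 2, B1) = 0.667
  D(17) = 0.7225 × 17^0.667 = 0.7225 × 6.618 = 4.781 μm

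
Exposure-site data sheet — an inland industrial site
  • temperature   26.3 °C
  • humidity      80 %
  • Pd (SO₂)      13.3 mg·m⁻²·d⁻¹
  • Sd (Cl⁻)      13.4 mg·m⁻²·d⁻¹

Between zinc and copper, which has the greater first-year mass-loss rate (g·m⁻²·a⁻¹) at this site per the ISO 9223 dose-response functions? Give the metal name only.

copper

zinc: T>10 °C ⇒ hinge -0.071·(26.3−10) = -1.1573
  Pd branch = 0.0129·Pd^0.44·e^(0.046·RH+f) = 0.502 μm/a
  Sd branch = 0.0175·Sd^0.57·e^(0.008·RH+0.085·T) = 1.362 μm/a
  r_corr = 0.502 + 1.362 = 1.864 μm/a
  mass loss = 1.864 μm/a × 7.14 g/cm³ = 13.31 g·m⁻²·a⁻¹
copper: T>10 °C ⇒ hinge -0.080·(26.3−10) = -1.3040
  Pd branch = 0.0053·Pd^0.26·e^(0.059·RH+f) = 0.3162 μm/a
  Sd branch = 0.01025·Sd^0.27·e^(0.036·RH+0.049·T) = 1.335 μm/a
  r_corr = 0.3162 + 1.335 = 1.651 μm/a
  mass loss = 1.651 μm/a × 8.96 g/cm³ = 14.8 g·m⁻²·a⁻¹
Ordering by g·m⁻²·a⁻¹: copper (14.8) > zinc (13.3)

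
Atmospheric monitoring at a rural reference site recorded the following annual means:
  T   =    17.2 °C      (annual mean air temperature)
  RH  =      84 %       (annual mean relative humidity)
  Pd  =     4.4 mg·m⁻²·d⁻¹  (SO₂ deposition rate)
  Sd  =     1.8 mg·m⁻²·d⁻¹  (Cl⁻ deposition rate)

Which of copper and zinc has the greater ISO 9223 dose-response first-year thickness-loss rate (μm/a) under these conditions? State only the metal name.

copper

copper: temperature factor f = -0.080·(7.2) = -0.5760
  SO₂ term: 0.0053·4.4^0.26·exp(0.059·84-0.5760) = 0.622
  Cl⁻ term: 0.01025·1.8^0.27·exp(0.036·84+0.049·17.2) = 0.5741
  sum: 0.622 + 0.5741 → r_corr = 1.196 μm/a
zinc: T>10 °C ⇒ hinge -0.071·(17.2−10) = -0.5112
  Pd branch = 0.0129·Pd^0.44·e^(0.046·RH+f) = 0.7076 μm/a
  Sd branch = 0.0175·Sd^0.57·e^(0.008·RH+0.085·T) = 0.2067 μm/a
  sum: 0.7076 + 0.2067 → r_corr = 0.9143 μm/a
Ordering by μm/a: copper (1.2) > zinc (0.914)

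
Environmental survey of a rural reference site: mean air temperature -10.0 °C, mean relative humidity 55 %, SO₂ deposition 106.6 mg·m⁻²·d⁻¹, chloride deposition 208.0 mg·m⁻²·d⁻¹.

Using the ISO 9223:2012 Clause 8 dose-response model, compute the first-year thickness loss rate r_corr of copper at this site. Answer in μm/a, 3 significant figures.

r_corr = 0.229 μm/a

copper: T≤10 °C ⇒ hinge +0.126·(-10.0−10) = -2.5200
  Pd branch = 0.0053·Pd^0.26·e^(0.059·RH+f) = 0.03684 μm/a
  Sd branch = 0.01025·Sd^0.27·e^(0.036·RH+0.049·T) = 0.1922 μm/a
  r_corr = 0.03684 + 0.1922 = 0.229 μm/a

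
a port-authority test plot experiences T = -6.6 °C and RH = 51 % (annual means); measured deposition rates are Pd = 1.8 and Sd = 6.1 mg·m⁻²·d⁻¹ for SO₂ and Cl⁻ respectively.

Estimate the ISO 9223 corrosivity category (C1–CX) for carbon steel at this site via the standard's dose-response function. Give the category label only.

C2

carbon steel: temperature factor f = +0.150·(-16.6) = -2.4900
  SO₂ term: 1.77·1.8^0.52·exp(0.02·51-2.4900) = 0.5525
  Sd branch = 0.102·Sd^0.62·e^(0.033·RH+0.04·T) = 1.294 μm/a
  r_corr = 0.5525 + 1.294 = 1.846 μm/a
1.85 μm/a falls in (1.3, 25] for carbon steel → category C2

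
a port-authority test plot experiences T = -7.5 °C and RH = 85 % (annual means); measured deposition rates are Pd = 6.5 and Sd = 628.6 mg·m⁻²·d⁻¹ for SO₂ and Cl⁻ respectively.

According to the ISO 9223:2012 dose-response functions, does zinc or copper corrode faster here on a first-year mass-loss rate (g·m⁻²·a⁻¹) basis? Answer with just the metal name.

zinc: f(T) = +0.038·(T−10) [T≤10 °C] = -0.6650
  SO₂ term: 0.0129·6.5^0.44·exp(0.046·85-0.6650) = 0.7543
  Sd branch = 0.0175·Sd^0.57·e^(0.008·RH+0.085·T) = 0.7187 μm/a
  sum: 0.7543 + 0.7187 → r_corr = 1.473 μm/a
  mass loss = 1.473 μm/a × 7.14 g/cm³ = 10.52 g·m⁻²·a⁻¹
copper: f(T) = +0.126·(T−10) [T≤10 °C] = -2.2050
  SO₂ term: 0.0053·6.5^0.26·exp(0.059·85-2.2050) = 0.1432
  Cl⁻ term: 0.01025·628.6^0.27·exp(0.036·85+0.049·-7.5) = 0.8622
  r_corr = 0.1432 + 0.8622 = 1.005 μm/a
  mass loss = 1.005 μm/a × 8.96 g/cm³ = 9.009 g·m⁻²·a⁻¹
Ordering by g·m⁻²·a⁻¹: zinc (10.5) > copper (9.01)

zinc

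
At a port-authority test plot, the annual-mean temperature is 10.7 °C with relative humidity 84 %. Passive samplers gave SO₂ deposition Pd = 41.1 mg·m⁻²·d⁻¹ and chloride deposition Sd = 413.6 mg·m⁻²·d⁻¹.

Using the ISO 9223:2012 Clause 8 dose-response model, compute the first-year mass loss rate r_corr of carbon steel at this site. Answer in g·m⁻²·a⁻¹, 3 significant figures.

carbon steel: temperature factor f = -0.054·(0.7) = -0.0378
  sulphur-dioxide contribution → 63.15 μm/a
  chloride contribution → 104.9 μm/a
  ⇒ r_corr(carbon steel) = 168 μm/a
Convert to mass loss: 168 μm/a × 7.85 g/cm³ = 1319 g·m⁻²·a⁻¹

r_corr = 1.32e+03 g·m⁻²·a⁻¹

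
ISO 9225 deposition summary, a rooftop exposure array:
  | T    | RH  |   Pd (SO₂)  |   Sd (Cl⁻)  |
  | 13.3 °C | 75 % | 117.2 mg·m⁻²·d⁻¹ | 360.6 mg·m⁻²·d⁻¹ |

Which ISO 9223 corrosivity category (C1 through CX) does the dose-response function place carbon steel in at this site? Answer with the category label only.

C5

carbon steel: T>10 °C ⇒ hinge -0.054·(13.3−10) = -0.1782
  Pd branch = 1.77·Pd^0.52·e^(0.02·RH+f) = 79.04 μm/a
  Sd branch = 0.102·Sd^0.62·e^(0.033·RH+0.04·T) = 79.41 μm/a
  sum: 79.04 + 79.41 → r_corr = 158.5 μm/a
Category bounds: 80…200 μm/a bracket r_corr ⇒ C5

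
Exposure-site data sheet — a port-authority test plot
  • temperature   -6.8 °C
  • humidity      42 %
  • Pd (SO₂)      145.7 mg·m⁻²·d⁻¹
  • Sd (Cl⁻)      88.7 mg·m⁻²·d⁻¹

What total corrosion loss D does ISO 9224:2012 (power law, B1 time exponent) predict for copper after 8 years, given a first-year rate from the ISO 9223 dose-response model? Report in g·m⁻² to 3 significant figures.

D(8) = 5.01 g·m⁻²

copper: f(T) = +0.126·(T−10) [T≤10 °C] = -2.1168
  SO₂ term: 0.0053·145.7^0.26·exp(0.059·42-2.1168) = 0.02777
  Sd branch = 0.01025·Sd^0.27·e^(0.036·RH+0.049·T) = 0.1118 μm/a
  sum: 0.02777 + 0.1118 → r_corr = 0.1396 μm/a
ISO 9224: D(t) = r_corr · t^b with b = 0.667 (copper, B1)
  D(8) = 0.1396 × 8^0.667 = 0.1396 × 4.003 = 0.5589 μm
  Mass loss = 0.5589 μm × 8.96 g/cm³ = 5.007 g·m⁻²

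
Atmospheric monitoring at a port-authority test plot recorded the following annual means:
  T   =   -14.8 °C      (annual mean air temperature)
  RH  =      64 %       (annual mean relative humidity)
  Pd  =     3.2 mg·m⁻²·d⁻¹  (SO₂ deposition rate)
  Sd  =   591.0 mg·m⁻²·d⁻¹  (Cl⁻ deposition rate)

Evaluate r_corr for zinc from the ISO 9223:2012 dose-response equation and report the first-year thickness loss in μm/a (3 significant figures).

zinc: T≤10 °C ⇒ hinge +0.038·(-14.8−10) = -0.9424
  sulphur-dioxide contribution → 0.1593 μm/a
  chloride contribution → 0.3154 μm/a
  ⇒ r_corr(zinc) = 0.4747 μm/a

r_corr = 0.475 μm/a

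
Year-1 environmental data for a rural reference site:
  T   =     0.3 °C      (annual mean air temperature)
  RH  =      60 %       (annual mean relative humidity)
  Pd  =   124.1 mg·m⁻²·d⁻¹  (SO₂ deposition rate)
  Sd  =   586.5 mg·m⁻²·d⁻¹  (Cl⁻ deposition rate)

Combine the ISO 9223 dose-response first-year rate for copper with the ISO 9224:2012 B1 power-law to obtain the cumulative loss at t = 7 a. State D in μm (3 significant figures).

D(7) = 2.54 μm

copper: T≤10 °C ⇒ hinge +0.126·(0.3−10) = -1.2222
  SO₂ term: 0.0053·124.1^0.26·exp(0.059·60-1.2222) = 0.1885
  Sd branch = 0.01025·Sd^0.27·e^(0.036·RH+0.049·T) = 0.5042 μm/a
  r_corr = 0.1885 + 0.5042 = 0.6927 μm/a
Long-term exponent b (ISO 9224 Table 2, B1) = 0.667
  D(7) = 0.6927 × 7^0.667 = 0.6927 × 3.662 = 2.536 μm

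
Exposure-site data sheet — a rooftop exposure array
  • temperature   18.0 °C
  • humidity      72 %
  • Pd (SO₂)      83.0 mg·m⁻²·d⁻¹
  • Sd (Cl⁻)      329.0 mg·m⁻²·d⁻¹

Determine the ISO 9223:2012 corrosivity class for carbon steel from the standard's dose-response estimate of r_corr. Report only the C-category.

carbon steel: f(T) = -0.054·(T−10) [T>10 °C] = -0.4320
  sulphur-dioxide contribution → 48.27 μm/a
  chloride contribution → 82 μm/a
  ⇒ r_corr(carbon steel) = 130.3 μm/a
ISO 9223 Table 2 (carbon steel): 80 < 130 ≤ 200 μm/a ⇒ C5

C5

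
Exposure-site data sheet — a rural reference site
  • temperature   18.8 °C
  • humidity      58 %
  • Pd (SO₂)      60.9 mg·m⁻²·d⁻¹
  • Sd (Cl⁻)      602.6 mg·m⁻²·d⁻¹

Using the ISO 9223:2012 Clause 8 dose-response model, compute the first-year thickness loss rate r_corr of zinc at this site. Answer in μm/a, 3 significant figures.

r_corr = 5.89 μm/a

zinc: temperature factor f = -0.071·(8.8) = -0.6248
  SO₂ term: 0.0129·60.9^0.44·exp(0.046·58-0.6248) = 0.607
  Cl⁻ term: 0.0175·602.6^0.57·exp(0.008·58+0.085·18.8) = 5.287
  r_corr = 0.607 + 5.287 = 5.893 μm/a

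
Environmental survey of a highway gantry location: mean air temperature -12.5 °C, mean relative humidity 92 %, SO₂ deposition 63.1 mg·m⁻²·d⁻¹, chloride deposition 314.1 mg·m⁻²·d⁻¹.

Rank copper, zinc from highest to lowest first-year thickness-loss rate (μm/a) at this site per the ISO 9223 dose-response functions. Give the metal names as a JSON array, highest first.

["zinc", "copper"]

copper: T≤10 °C ⇒ hinge +0.126·(-12.5−10) = -2.8350
  sulphur-dioxide contribution → 0.2082 μm/a
  chloride contribution → 0.72 μm/a
  total first-year rate 0.9281 μm/a
zinc: temperature factor f = +0.038·(-22.5) = -0.8550
  sulphur-dioxide contribution → 2.34 μm/a
  chloride contribution → 0.3346 μm/a
  ⇒ r_corr(zinc) = 2.675 μm/a
Ordering by μm/a: zinc (2.67) > copper (0.928)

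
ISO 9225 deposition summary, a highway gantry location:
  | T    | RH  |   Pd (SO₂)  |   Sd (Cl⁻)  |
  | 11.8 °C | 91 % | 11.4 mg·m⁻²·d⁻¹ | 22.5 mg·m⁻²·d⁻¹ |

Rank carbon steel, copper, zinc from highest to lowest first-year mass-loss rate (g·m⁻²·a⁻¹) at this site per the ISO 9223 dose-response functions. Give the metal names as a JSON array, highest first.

["carbon steel", "copper", "zinc"]

carbon steel: temperature factor f = -0.054·(1.8) = -0.0972
  sulphur-dioxide contribution → 35.14 μm/a
  chloride contribution → 22.71 μm/a
  total first-year rate 57.84 μm/a
  mass loss = 57.84 μm/a × 7.85 g/cm³ = 454.1 g·m⁻²·a⁻¹
copper: f(T) = -0.080·(T−10) [T>10 °C] = -0.1440
  sulphur-dioxide contribution → 1.855 μm/a
  chloride contribution → 1.121 μm/a
  total first-year rate 2.976 μm/a
  mass loss = 2.976 μm/a × 8.96 g/cm³ = 26.66 g·m⁻²·a⁻¹
zinc: f(T) = -0.071·(T−10) [T>10 °C] = -0.1278
  sulphur-dioxide contribution → 2.178 μm/a
  chloride contribution → 0.5828 μm/a
  ⇒ r_corr(zinc) = 2.761 μm/a
  mass loss = 2.761 μm/a × 7.14 g/cm³ = 19.71 g·m⁻²·a⁻¹
Ordering by g·m⁻²·a⁻¹: carbon steel (454) > copper (26.7) > zinc (19.7)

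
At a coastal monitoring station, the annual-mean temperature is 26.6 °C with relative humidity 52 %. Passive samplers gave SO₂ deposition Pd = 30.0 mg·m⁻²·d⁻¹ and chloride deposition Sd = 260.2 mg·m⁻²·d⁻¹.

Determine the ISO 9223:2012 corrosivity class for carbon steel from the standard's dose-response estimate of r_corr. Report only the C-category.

C4

carbon steel: f(T) = -0.054·(T−10) [T>10 °C] = -0.8964
  SO₂ term: 1.77·30.0^0.52·exp(0.02·52-0.8964) = 11.98
  Sd branch = 0.102·Sd^0.62·e^(0.033·RH+0.04·T) = 51.69 μm/a
  sum: 11.98 + 51.69 → r_corr = 63.67 μm/a
63.7 μm/a falls in (50, 80] for carbon steel → category C4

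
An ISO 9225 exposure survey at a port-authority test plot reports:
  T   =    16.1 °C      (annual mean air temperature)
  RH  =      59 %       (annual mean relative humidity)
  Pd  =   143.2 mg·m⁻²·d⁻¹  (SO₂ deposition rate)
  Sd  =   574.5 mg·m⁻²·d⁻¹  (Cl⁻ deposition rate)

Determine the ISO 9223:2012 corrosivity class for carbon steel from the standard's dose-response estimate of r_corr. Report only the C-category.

carbon steel: temperature factor f = -0.054·(6.1) = -0.3294
  Pd branch = 1.77·Pd^0.52·e^(0.02·RH+f) = 54.76 μm/a
  Cl⁻ term: 0.102·574.5^0.62·exp(0.033·59+0.04·16.1) = 69.92
  sum: 54.76 + 69.92 → r_corr = 124.7 μm/a
Category bounds: 80…200 μm/a bracket r_corr ⇒ C5

C5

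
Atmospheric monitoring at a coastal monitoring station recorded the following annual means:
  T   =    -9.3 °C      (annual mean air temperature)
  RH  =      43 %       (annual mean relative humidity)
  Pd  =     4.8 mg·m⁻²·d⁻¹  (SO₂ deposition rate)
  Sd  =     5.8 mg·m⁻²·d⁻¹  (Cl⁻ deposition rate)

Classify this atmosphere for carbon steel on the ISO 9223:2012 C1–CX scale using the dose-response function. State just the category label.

C2

carbon steel: T≤10 °C ⇒ hinge +0.150·(-9.3−10) = -2.8950
  Pd branch = 1.77·Pd^0.52·e^(0.02·RH+f) = 0.5229 μm/a
  Cl⁻ term: 0.102·5.8^0.62·exp(0.033·43+0.04·-9.3) = 0.8642
  sum: 0.5229 + 0.8642 → r_corr = 1.387 μm/a
ISO 9223 Table 2 (carbon steel): 1.3 < 1.39 ≤ 25 μm/a ⇒ C2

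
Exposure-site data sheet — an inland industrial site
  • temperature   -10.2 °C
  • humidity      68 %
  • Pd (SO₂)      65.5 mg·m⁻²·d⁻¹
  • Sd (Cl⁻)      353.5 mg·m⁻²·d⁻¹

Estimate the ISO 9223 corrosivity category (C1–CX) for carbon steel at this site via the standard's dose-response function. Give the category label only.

carbon steel: temperature factor f = +0.150·(-20.2) = -3.0300
  sulphur-dioxide contribution → 2.932 μm/a
  chloride contribution → 24.32 μm/a
  total first-year rate 27.25 μm/a
ISO 9223 Table 2 (carbon steel): 25 < 27.3 ≤ 50 μm/a ⇒ C3

C3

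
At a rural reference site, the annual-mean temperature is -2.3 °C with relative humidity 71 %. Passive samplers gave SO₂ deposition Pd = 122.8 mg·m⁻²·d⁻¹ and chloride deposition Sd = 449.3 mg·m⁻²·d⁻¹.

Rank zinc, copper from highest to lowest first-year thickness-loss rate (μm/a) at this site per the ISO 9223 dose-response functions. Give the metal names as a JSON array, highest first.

zinc: f(T) = +0.038·(T−10) [T≤10 °C] = -0.4674
  Pd branch = 0.0129·Pd^0.44·e^(0.046·RH+f) = 1.759 μm/a
  Sd branch = 0.0175·Sd^0.57·e^(0.008·RH+0.085·T) = 0.8256 μm/a
  r_corr = 1.759 + 0.8256 = 2.585 μm/a
copper: temperature factor f = +0.126·(-12.3) = -1.5498
  Pd branch = 0.0053·Pd^0.26·e^(0.059·RH+f) = 0.2592 μm/a
  Sd branch = 0.01025·Sd^0.27·e^(0.036·RH+0.049·T) = 0.6138 μm/a
  sum: 0.2592 + 0.6138 → r_corr = 0.873 μm/a
Ordering by μm/a: zinc (2.58) > copper (0.873)

["zinc", "copper"]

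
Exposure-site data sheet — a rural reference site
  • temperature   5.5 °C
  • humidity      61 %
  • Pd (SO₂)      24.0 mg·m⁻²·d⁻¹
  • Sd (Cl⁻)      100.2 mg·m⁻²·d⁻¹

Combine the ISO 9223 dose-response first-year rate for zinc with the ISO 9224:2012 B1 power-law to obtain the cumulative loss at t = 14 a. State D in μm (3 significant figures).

zinc: f(T) = +0.038·(T−10) [T≤10 °C] = -0.1710
  sulphur-dioxide contribution → 0.7282 μm/a
  chloride contribution → 0.6288 μm/a
  ⇒ r_corr(zinc) = 1.357 μm/a
ISO 9224: D(t) = r_corr · t^b with b = 0.813 (zinc, B1)
  D(14) = 1.357 × 14^0.813 = 1.357 × 8.547 = 11.6 μm

D(14) = 11.6 μm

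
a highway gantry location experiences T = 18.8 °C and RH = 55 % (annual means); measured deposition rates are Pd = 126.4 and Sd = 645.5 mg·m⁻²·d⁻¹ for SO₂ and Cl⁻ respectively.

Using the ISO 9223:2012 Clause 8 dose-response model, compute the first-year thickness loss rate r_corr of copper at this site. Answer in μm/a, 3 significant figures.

r_corr = 1.31 μm/a

copper: f(T) = -0.080·(T−10) [T>10 °C] = -0.7040
  SO₂ term: 0.0053·126.4^0.26·exp(0.059·55-0.7040) = 0.2367
  Sd branch = 0.01025·Sd^0.27·e^(0.036·RH+0.049·T) = 1.07 μm/a
  sum: 0.2367 + 1.07 → r_corr = 1.307 μm/a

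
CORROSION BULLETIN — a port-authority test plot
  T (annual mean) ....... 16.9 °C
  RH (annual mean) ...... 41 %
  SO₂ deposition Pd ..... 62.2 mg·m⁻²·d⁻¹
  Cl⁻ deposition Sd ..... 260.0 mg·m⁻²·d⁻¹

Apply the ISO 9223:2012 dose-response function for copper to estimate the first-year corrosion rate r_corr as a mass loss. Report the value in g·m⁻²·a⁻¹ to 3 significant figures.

r_corr = 5.03 g·m⁻²·a⁻¹

copper: T>10 °C ⇒ hinge -0.080·(16.9−10) = -0.5520
  sulphur-dioxide contribution → 0.1003 μm/a
  chloride contribution → 0.4607 μm/a
  total first-year rate 0.5611 μm/a
Convert to mass loss: 0.5611 μm/a × 8.96 g/cm³ = 5.027 g·m⁻²·a⁻¹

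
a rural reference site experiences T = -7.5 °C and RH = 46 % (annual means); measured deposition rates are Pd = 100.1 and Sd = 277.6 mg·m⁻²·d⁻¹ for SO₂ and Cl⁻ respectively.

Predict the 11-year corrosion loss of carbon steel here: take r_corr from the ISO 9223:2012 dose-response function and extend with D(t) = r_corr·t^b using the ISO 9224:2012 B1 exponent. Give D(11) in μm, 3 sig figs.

carbon steel: T≤10 °C ⇒ hinge +0.150·(-7.5−10) = -2.6250
  SO₂ term: 1.77·100.1^0.52·exp(0.02·46-2.6250) = 3.53
  Sd branch = 0.102·Sd^0.62·e^(0.033·RH+0.04·T) = 11.28 μm/a
  sum: 3.53 + 11.28 → r_corr = 14.81 μm/a
ISO 9224: D(t) = r_corr · t^b with b = 0.523 (carbon steel, B1)
  D(11) = 14.81 × 11^0.523 = 14.81 × 3.505 = 51.92 μm

D(11) = 51.9 μm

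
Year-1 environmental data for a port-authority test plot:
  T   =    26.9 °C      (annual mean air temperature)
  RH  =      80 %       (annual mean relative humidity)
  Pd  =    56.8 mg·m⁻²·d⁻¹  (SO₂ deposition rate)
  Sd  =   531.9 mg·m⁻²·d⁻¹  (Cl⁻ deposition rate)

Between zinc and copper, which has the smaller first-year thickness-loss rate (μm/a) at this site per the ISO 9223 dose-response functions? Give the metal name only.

copper

zinc: f(T) = -0.071·(T−10) [T>10 °C] = -1.1999
  sulphur-dioxide contribution → 0.9112 μm/a
  chloride contribution → 11.69 μm/a
  ⇒ r_corr(zinc) = 12.6 μm/a
copper: T>10 °C ⇒ hinge -0.080·(26.9−10) = -1.3520
  sulphur-dioxide contribution → 0.4397 μm/a
  chloride contribution → 3.715 μm/a
  ⇒ r_corr(copper) = 4.154 μm/a
Ordering by μm/a: zinc (12.6) > copper (4.15)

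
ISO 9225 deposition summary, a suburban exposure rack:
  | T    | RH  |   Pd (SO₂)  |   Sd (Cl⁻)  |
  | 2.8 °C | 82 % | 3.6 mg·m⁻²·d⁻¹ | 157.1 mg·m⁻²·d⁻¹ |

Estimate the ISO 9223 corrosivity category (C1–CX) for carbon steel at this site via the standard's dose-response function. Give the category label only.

carbon steel: f(T) = +0.150·(T−10) [T≤10 °C] = -1.0800
  Pd branch = 1.77·Pd^0.52·e^(0.02·RH+f) = 6.032 μm/a
  Sd branch = 0.102·Sd^0.62·e^(0.033·RH+0.04·T) = 39.27 μm/a
  r_corr = 6.032 + 39.27 = 45.3 μm/a
45.3 μm/a falls in (25, 50] for carbon steel → category C3

C3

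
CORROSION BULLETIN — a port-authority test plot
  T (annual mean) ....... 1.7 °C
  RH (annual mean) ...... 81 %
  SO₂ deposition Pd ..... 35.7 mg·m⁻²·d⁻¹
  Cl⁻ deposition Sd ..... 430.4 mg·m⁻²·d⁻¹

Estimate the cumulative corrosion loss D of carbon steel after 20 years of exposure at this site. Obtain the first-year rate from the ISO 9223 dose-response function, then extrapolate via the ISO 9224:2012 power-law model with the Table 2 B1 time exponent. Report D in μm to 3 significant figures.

D(20) = 405 μm

carbon steel: T≤10 °C ⇒ hinge +0.150·(1.7−10) = -1.2450
  sulphur-dioxide contribution → 16.53 μm/a
  chloride contribution → 67.92 μm/a
  ⇒ r_corr(carbon steel) = 84.45 μm/a
ISO 9224: D(t) = r_corr · t^b with b = 0.523 (carbon steel, B1)
  D(20) = 84.45 × 20^0.523 = 84.45 × 4.791 = 404.6 μm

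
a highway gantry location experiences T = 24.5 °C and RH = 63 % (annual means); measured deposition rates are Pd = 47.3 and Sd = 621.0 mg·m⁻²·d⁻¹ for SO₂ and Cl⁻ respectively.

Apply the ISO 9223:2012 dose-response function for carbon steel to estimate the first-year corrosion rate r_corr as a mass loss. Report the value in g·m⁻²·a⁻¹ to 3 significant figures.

carbon steel: temperature factor f = -0.054·(14.5) = -0.7830
  Pd branch = 1.77·Pd^0.52·e^(0.02·RH+f) = 21.19 μm/a
  Sd branch = 0.102·Sd^0.62·e^(0.033·RH+0.04·T) = 117.2 μm/a
  sum: 21.19 + 117.2 → r_corr = 138.4 μm/a
Convert to mass loss: 138.4 μm/a × 7.85 g/cm³ = 1086 g·m⁻²·a⁻¹

r_corr = 1.09e+03 g·m⁻²·a⁻¹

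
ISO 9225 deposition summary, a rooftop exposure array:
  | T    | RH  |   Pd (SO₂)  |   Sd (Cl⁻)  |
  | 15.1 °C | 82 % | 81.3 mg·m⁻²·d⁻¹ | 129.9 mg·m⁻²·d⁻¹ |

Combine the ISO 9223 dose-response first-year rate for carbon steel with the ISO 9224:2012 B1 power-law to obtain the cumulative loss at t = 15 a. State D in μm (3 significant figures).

carbon steel: T>10 °C ⇒ hinge -0.054·(15.1−10) = -0.2754
  sulphur-dioxide contribution → 68.21 μm/a
  chloride contribution → 57.09 μm/a
  ⇒ r_corr(carbon steel) = 125.3 μm/a
Power-law: D(15) = r_corr · 15^0.523
  D(15) = 125.3 × 15^0.523 = 125.3 × 4.122 = 516.5 μm

D(15) = 516 μm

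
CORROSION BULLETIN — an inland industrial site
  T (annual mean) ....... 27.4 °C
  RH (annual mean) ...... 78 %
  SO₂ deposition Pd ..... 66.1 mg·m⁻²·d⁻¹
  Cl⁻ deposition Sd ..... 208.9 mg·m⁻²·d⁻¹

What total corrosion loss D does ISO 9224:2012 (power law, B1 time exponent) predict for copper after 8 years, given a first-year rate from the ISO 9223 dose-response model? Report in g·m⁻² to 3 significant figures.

D(8) = 113 g·m⁻²

copper: T>10 °C ⇒ hinge -0.080·(27.4−10) = -1.3920
  sulphur-dioxide contribution → 0.3905 μm/a
  chloride contribution → 2.752 μm/a
  ⇒ r_corr(copper) = 3.143 μm/a
Power-law: D(8) = r_corr · 8^0.667
  D(8) = 3.143 × 8^0.667 = 3.143 × 4.003 = 12.58 μm
  Mass loss = 12.58 μm × 8.96 g/cm³ = 112.7 g·m⁻²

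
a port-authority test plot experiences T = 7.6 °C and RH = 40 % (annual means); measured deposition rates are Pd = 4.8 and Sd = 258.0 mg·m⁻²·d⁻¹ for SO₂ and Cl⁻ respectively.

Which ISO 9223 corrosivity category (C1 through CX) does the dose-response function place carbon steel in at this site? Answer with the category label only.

C2

carbon steel: T≤10 °C ⇒ hinge +0.150·(7.6−10) = -0.3600
  sulphur-dioxide contribution → 6.213 μm/a
  chloride contribution → 16.18 μm/a
  total first-year rate 22.4 μm/a
Category bounds: 1.3…25 μm/a bracket r_corr ⇒ C2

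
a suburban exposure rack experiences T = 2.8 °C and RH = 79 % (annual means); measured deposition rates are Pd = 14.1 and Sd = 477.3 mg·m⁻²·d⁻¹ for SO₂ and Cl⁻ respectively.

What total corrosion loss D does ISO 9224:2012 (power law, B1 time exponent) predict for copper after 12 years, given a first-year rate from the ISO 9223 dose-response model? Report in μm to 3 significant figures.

copper: T≤10 °C ⇒ hinge +0.126·(2.8−10) = -0.9072
  sulphur-dioxide contribution → 0.4501 μm/a
  chloride contribution → 1.068 μm/a
  total first-year rate 1.518 μm/a
Power-law: D(12) = r_corr · 12^0.667
  D(12) = 1.518 × 12^0.667 = 1.518 × 5.246 = 7.966 μm

D(12) = 7.97 μm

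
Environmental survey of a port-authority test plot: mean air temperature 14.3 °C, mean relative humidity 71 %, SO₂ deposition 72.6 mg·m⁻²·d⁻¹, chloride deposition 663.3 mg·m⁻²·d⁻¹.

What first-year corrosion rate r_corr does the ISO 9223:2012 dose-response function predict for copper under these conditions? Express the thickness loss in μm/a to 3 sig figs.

copper: temperature factor f = -0.080·(4.3) = -0.3440
  sulphur-dioxide contribution → 0.7551 μm/a
  chloride contribution → 1.538 μm/a
  total first-year rate 2.293 μm/a

r_corr = 2.29 μm/a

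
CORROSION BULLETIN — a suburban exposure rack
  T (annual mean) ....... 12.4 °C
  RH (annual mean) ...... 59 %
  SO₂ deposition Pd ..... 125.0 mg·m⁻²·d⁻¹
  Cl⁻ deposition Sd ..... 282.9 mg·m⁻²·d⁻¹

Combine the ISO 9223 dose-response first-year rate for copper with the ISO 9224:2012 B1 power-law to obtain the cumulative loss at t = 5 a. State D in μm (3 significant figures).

D(5) = 3.57 μm

copper: temperature factor f = -0.080·(2.4) = -0.1920
  SO₂ term: 0.0053·125.0^0.26·exp(0.059·59-0.1920) = 0.4987
  Sd branch = 0.01025·Sd^0.27·e^(0.036·RH+0.049·T) = 0.7227 μm/a
  r_corr = 0.4987 + 0.7227 = 1.221 μm/a
Power-law: D(5) = r_corr · 5^0.667
  D(5) = 1.221 × 5^0.667 = 1.221 × 2.926 = 3.574 μm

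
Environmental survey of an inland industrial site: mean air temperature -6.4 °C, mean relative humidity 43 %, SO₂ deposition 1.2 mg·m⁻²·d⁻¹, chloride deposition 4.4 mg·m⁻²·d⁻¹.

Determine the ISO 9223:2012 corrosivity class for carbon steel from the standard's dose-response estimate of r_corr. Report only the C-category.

C1

carbon steel: f(T) = +0.150·(T−10) [T≤10 °C] = -2.4600
  Pd branch = 1.77·Pd^0.52·e^(0.02·RH+f) = 0.3929 μm/a
  Cl⁻ term: 0.102·4.4^0.62·exp(0.033·43+0.04·-6.4) = 0.8178
  sum: 0.3929 + 0.8178 → r_corr = 1.211 μm/a
1.21 μm/a falls in (0, 1.3] for carbon steel → category C1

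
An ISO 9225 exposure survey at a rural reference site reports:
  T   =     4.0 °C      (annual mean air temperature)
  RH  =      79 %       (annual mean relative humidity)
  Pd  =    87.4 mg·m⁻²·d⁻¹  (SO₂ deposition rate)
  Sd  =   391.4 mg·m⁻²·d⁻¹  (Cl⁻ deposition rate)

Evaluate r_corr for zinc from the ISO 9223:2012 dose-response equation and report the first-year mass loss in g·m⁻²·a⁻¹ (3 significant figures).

r_corr = 29.8 g·m⁻²·a⁻¹

zinc: f(T) = +0.038·(T−10) [T≤10 °C] = -0.2280
  Pd branch = 0.0129·Pd^0.44·e^(0.046·RH+f) = 2.78 μm/a
  Cl⁻ term: 0.0175·391.4^0.57·exp(0.008·79+0.085·4.0) = 1.39
  sum: 2.78 + 1.39 → r_corr = 4.17 μm/a
Convert to mass loss: 4.17 μm/a × 7.14 g/cm³ = 29.77 g·m⁻²·a⁻¹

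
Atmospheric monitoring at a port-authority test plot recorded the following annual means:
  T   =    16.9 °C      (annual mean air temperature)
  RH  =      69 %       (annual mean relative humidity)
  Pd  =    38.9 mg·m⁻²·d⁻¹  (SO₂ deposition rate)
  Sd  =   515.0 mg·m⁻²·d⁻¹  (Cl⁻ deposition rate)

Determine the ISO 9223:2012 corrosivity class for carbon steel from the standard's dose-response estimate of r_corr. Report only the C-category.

C5

carbon steel: f(T) = -0.054·(T−10) [T>10 °C] = -0.3726
  Pd branch = 1.77·Pd^0.52·e^(0.02·RH+f) = 32.53 μm/a
  Cl⁻ term: 0.102·515.0^0.62·exp(0.033·69+0.04·16.9) = 93.84
  sum: 32.53 + 93.84 → r_corr = 126.4 μm/a
126 μm/a falls in (80, 200] for carbon steel → category C5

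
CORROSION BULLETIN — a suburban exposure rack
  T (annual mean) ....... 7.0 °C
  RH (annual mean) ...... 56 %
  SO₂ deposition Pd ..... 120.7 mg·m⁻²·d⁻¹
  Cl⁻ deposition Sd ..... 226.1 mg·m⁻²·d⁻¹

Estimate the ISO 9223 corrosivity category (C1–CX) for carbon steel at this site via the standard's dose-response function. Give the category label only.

carbon steel: temperature factor f = +0.150·(-3.0) = -0.4500
  Pd branch = 1.77·Pd^0.52·e^(0.02·RH+f) = 41.83 μm/a
  Sd branch = 0.102·Sd^0.62·e^(0.033·RH+0.04·T) = 24.69 μm/a
  r_corr = 41.83 + 24.69 = 66.51 μm/a
Category bounds: 50…80 μm/a bracket r_corr ⇒ C4

C4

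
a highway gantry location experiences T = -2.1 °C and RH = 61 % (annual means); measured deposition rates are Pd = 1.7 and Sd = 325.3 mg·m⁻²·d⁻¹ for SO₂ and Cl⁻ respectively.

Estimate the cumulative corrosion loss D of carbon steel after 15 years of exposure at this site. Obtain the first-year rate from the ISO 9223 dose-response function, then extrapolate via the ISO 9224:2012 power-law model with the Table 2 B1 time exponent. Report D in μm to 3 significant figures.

carbon steel: temperature factor f = +0.150·(-12.1) = -1.8150
  sulphur-dioxide contribution → 1.286 μm/a
  chloride contribution → 25.35 μm/a
  total first-year rate 26.64 μm/a
Long-term exponent b (ISO 9224 Table 2, B1) = 0.523
  D(15) = 26.64 × 15^0.523 = 26.64 × 4.122 = 109.8 μm

D(15) = 110 μm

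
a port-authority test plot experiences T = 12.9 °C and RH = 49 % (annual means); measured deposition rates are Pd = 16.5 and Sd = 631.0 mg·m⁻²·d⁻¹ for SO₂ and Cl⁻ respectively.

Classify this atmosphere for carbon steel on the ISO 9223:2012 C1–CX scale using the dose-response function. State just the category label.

C4

carbon steel: f(T) = -0.054·(T−10) [T>10 °C] = -0.1566
  SO₂ term: 1.77·16.5^0.52·exp(0.02·49-0.1566) = 17.32
  Cl⁻ term: 0.102·631.0^0.62·exp(0.033·49+0.04·12.9) = 46.88
  sum: 17.32 + 46.88 → r_corr = 64.2 μm/a
64.2 μm/a falls in (50, 80] for carbon steel → category C4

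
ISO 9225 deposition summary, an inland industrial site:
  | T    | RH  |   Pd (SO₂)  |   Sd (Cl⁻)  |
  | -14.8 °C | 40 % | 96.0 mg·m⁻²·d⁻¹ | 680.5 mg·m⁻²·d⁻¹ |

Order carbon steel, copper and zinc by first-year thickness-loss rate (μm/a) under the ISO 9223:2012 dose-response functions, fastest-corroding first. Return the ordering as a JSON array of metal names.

carbon steel: T≤10 °C ⇒ hinge +0.150·(-14.8−10) = -3.7200
  SO₂ term: 1.77·96.0^0.52·exp(0.02·40-3.7200) = 1.025
  Cl⁻ term: 0.102·680.5^0.62·exp(0.033·40+0.04·-14.8) = 12.05
  r_corr = 1.025 + 12.05 = 13.08 μm/a
copper: T≤10 °C ⇒ hinge +0.126·(-14.8−10) = -3.1248
  Pd branch = 0.0053·Pd^0.26·e^(0.059·RH+f) = 0.008082 μm/a
  Cl⁻ term: 0.01025·680.5^0.27·exp(0.036·40+0.049·-14.8) = 0.1219
  r_corr = 0.008082 + 0.1219 = 0.13 μm/a
zinc: f(T) = +0.038·(T−10) [T≤10 °C] = -0.9424
  SO₂ term: 0.0129·96.0^0.44·exp(0.046·40-0.9424) = 0.2358
  Sd branch = 0.0175·Sd^0.57·e^(0.008·RH+0.085·T) = 0.2821 μm/a
  sum: 0.2358 + 0.2821 → r_corr = 0.5179 μm/a
Ordering by μm/a: carbon steel (13.1) > zinc (0.518) > copper (0.13)

["carbon steel", "zinc", "copper"]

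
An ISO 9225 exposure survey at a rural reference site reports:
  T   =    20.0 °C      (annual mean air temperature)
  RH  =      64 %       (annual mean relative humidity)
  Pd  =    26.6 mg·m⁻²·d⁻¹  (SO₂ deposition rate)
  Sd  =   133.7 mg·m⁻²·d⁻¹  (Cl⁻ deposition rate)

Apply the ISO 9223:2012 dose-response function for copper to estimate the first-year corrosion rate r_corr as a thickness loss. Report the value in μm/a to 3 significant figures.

r_corr = 1.27 μm/a

copper: T>10 °C ⇒ hinge -0.080·(20.0−10) = -0.8000
  SO₂ term: 0.0053·26.6^0.26·exp(0.059·64-0.8000) = 0.2439
  Cl⁻ term: 0.01025·133.7^0.27·exp(0.036·64+0.049·20.0) = 1.026
  r_corr = 0.2439 + 1.026 = 1.27 μm/a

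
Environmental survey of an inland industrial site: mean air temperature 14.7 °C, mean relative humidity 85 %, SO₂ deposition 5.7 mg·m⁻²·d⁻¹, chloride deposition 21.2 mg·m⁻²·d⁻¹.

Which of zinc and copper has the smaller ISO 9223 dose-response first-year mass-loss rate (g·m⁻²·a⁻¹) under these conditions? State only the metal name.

zinc: T>10 °C ⇒ hinge -0.071·(14.7−10) = -0.3337
  SO₂ term: 0.0129·5.7^0.44·exp(0.046·85-0.3337) = 0.9916
  Cl⁻ term: 0.0175·21.2^0.57·exp(0.008·85+0.085·14.7) = 0.6871
  sum: 0.9916 + 0.6871 → r_corr = 1.679 μm/a
  mass loss = 1.679 μm/a × 7.14 g/cm³ = 11.99 g·m⁻²·a⁻¹
copper: temperature factor f = -0.080·(4.7) = -0.3760
  SO₂ term: 0.0053·5.7^0.26·exp(0.059·85-0.3760) = 0.862
  Cl⁻ term: 0.01025·21.2^0.27·exp(0.036·85+0.049·14.7) = 1.025
  sum: 0.862 + 1.025 → r_corr = 1.887 μm/a
  mass loss = 1.887 μm/a × 8.96 g/cm³ = 16.9 g·m⁻²·a⁻¹
Ordering by g·m⁻²·a⁻¹: copper (16.9) > zinc (12)

zinc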